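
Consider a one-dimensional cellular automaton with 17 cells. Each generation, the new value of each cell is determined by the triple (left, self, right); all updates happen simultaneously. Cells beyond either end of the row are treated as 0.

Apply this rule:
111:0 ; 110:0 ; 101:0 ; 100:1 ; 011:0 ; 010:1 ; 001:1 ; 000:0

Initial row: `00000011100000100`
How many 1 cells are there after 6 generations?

00000100010001110
00001110111010001
00010000000011011
00111000000100000
01000100001110000
11101110010001000
count of 1: 8

8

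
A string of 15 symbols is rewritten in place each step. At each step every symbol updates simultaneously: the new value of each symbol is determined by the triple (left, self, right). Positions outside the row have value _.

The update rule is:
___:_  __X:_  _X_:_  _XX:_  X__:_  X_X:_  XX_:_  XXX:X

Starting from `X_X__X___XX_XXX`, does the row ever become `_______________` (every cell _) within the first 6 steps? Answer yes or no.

step 1: _____________X_
step 2: _______________
all cells are _ at step 2

yes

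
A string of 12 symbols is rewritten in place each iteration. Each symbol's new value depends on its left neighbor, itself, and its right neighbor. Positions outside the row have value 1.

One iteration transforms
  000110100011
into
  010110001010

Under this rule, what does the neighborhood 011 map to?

1

At position 3 the neighborhood is 011; the next row has 1 there.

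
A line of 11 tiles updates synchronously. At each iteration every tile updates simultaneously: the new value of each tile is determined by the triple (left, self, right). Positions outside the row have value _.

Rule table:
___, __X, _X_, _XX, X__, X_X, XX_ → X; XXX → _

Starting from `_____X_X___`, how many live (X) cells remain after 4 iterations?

2

XXXXXXXXXXX
X_________X
XXXXXXXXXXX  (repeats iteration 1; period 2)
iteration 4: X_________X
count of X: 2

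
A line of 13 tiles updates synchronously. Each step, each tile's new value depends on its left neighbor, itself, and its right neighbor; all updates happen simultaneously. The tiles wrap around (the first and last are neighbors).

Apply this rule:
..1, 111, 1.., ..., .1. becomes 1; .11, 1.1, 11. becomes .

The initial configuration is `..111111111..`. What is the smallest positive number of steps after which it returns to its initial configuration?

11.1111111.11
1...11111...1
.111.111.111.
1.1...1...1.1
..111111111..

5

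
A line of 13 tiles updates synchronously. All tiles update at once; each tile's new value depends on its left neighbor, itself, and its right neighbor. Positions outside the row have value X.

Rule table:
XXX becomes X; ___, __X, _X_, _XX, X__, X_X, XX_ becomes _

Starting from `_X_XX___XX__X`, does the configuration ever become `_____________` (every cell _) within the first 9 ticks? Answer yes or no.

yes

_____________
all cells are _ at tick 1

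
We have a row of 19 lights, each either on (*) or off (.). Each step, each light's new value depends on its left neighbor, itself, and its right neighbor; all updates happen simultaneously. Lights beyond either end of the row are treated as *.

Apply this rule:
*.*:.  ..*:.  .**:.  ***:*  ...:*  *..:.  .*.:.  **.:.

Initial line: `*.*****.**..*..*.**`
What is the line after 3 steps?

........********...

...***............*
.*..*..**********..
........********...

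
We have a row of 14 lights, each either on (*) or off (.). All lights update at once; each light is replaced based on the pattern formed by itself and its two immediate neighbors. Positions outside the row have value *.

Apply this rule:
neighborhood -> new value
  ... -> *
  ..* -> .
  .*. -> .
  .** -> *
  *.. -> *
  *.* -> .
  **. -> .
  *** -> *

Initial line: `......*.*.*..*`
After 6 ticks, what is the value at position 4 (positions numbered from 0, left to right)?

.

*****......*.*
****.*****...*
***..****.**.*
**.*.***..*..*
*....**.*..*.*
.***.*...*...*
position 4 holds .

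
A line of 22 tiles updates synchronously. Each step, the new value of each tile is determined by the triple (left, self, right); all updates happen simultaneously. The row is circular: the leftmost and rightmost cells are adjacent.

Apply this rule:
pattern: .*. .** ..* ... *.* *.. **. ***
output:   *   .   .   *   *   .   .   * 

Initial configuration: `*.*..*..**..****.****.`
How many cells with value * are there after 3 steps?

10

step 1: ***..*.......**.*.**.*
step 2: **...*.*****...***..*.
step 3: ...*.**.***..*..*...**
count of *: 10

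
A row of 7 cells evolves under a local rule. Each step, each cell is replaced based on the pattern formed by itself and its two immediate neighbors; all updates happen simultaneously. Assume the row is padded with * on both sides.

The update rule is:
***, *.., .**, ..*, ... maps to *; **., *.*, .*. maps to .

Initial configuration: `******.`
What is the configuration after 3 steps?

step 1: *****..
step 2: ****.**
step 3: ***..**

***..**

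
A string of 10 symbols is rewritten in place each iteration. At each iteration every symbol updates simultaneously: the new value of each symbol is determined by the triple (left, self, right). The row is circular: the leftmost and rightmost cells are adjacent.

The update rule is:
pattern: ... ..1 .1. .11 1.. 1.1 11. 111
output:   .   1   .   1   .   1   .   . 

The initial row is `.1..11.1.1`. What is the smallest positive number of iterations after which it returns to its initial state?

1..11.1.1.
..11.1.1.1
.11.1.1.1.
11.1.1.1..
1.1.1.1..1
.1.1.1..11
1.1.1..11.
.1.1..11.1
1.1..11.1.
.1..11.1.1

10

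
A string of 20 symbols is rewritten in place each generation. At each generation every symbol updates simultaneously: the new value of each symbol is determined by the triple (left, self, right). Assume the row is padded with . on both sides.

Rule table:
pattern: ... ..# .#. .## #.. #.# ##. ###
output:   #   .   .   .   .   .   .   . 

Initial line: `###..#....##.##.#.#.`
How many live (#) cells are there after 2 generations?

16

generation 1: .......##...........
generation 2: ######....##########
count of #: 16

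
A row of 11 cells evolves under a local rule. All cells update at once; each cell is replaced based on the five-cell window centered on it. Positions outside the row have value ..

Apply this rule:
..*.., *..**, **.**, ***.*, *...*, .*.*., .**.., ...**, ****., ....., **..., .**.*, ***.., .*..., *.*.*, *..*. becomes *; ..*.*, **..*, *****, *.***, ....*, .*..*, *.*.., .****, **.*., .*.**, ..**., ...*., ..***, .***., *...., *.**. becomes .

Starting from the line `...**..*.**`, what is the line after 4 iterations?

****..*..*.

iteration 1: *.*.*.*...*
iteration 2: .*****.**.*
iteration 3: *...***.*..
iteration 4: ****..*..*.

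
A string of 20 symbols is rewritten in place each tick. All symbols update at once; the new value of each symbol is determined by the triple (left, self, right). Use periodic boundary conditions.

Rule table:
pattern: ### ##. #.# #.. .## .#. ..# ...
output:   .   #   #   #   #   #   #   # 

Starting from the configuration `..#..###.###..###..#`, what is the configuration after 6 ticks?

tick 1: ######.###.####.####
tick 2: .....###.###..###...
tick 3: ######.###.####.####  (repeats tick 1; period 2)
tick 6: .....###.###..###...

.....###.###..###...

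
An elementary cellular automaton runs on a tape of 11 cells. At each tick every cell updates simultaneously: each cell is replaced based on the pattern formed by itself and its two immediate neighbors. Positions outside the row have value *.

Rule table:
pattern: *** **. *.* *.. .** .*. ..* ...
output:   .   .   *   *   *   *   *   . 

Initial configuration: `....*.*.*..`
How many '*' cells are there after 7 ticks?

7

*..********
.***.......
**..*.....*
..****...**
***...*.**.
...*.****.*
*.****...**
count of *: 7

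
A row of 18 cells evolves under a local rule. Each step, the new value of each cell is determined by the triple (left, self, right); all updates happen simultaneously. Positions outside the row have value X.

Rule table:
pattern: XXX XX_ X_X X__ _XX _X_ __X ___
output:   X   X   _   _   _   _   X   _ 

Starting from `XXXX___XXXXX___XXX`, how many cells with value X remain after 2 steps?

XXXX__X_XXXX__X_XX
XXXX_X___XXX_X___X
count of X: 10

10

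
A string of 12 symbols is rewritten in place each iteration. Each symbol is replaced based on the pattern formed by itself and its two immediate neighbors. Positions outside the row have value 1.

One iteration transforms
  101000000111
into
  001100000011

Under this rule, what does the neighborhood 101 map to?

At position 1 the neighborhood is 101; the next row has 0 there.

0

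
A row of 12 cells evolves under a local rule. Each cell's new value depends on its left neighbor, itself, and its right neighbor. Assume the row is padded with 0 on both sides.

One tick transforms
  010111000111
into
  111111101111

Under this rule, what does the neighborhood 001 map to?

1

At position 0 the neighborhood is 001; the next row has 1 there.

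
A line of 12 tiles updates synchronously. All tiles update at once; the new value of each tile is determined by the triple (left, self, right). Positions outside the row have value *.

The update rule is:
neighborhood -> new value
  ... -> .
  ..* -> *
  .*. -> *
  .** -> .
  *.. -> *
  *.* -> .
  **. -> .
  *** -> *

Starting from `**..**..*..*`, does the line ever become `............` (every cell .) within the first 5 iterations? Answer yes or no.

no

*.**..*****.
....**.***..
*..*....*.**
.****..**..*
..**.**..**.
iteration 5 is ..**.**..**., still not uniform .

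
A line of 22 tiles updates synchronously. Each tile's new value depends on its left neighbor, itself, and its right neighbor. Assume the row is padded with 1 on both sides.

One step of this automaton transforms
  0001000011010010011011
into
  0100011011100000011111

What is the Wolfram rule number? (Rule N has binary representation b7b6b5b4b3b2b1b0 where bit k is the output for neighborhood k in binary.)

position 21: 111 → 1  (bit 7 = 1)
position 9: 110 → 1  (bit 6 = 1)
position 10: 101 → 1  (bit 5 = 1)
position 0: 100 → 0  (bit 4 = 0)
position 8: 011 → 1  (bit 3 = 1)
position 3: 010 → 0  (bit 2 = 0)
position 2: 001 → 0  (bit 1 = 0)
position 1: 000 → 1  (bit 0 = 1)
bits b7..b0 = 11101001 = 233

233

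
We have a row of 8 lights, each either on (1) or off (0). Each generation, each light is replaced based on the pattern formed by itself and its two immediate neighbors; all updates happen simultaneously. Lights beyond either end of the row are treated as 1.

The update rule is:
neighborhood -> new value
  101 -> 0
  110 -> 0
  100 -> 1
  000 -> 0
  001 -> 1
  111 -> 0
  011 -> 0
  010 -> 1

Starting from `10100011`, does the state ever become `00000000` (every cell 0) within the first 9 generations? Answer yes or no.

00110100
11000111
00101000
11101101
00000000
all cells are 0 at generation 5

yes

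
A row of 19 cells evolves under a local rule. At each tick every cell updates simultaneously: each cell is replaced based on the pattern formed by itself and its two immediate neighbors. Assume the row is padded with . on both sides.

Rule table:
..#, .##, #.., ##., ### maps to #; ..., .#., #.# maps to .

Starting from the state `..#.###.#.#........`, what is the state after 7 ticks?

tick 1: .#..###....#.......
tick 2: #.######..#.#......
tick 3: ..########...#.....
tick 4: .##########.#.#....
tick 5: ###########....#...
tick 6: ############..#.#..
tick 7: ##############...#.

##############...#.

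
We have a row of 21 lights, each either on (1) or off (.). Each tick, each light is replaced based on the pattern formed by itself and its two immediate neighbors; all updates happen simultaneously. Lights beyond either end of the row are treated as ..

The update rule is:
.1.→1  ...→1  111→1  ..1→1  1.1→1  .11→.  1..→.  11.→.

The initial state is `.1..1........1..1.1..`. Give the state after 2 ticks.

11.11.11111111.1111.1
..1..1.111111.1.11.11

..1..1.111111.1.11.11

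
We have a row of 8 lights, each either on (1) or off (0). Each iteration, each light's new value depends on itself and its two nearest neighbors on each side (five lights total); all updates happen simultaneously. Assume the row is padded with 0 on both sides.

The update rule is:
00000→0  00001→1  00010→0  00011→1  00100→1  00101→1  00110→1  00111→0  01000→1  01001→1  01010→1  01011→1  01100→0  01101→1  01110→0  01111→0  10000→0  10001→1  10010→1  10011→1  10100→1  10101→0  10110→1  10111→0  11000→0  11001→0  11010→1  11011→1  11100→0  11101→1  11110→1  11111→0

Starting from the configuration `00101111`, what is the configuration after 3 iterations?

10110010
11100111
00001000

00001000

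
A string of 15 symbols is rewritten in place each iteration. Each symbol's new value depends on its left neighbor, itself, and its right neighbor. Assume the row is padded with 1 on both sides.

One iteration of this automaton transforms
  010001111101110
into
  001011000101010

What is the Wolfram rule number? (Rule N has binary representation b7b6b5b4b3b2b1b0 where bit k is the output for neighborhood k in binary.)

position 6: 111 → 0  (bit 7 = 0)
position 9: 110 → 1  (bit 6 = 1)
position 0: 101 → 0  (bit 5 = 0)
position 2: 100 → 1  (bit 4 = 1)
position 5: 011 → 1  (bit 3 = 1)
position 1: 010 → 0  (bit 2 = 0)
position 4: 001 → 1  (bit 1 = 1)
position 3: 000 → 0  (bit 0 = 0)
bits b7..b0 = 01011010 = 90

90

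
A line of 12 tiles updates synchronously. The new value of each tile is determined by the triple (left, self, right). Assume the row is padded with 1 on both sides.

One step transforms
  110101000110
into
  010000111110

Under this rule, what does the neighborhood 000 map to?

At position 7 the neighborhood is 000; the next row has 1 there.

1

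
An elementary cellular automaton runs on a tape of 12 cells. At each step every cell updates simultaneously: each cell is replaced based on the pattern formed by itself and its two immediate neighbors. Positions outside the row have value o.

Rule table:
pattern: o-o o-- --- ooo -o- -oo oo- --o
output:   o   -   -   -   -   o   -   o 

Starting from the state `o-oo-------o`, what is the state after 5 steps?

------oo-oo-

step 1: -oo-------oo
step 2: oo-------oo-
step 3: --------oo-o
step 4: -------oo-oo
step 5: ------oo-oo-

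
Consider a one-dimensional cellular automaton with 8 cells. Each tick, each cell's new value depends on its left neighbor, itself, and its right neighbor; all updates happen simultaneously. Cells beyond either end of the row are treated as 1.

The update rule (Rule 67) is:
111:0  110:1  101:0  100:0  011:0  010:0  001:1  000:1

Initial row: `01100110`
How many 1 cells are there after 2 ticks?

tick 1: 00101010
tick 2: 01000000
count of 1: 1

1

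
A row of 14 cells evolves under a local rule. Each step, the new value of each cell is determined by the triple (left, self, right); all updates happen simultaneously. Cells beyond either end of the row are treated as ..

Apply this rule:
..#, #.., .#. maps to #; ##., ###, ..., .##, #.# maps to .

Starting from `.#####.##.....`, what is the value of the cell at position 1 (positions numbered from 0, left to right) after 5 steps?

step 1: #........#....
step 2: ##......###...
step 3: ..#....#...#..
step 4: .###..###.###.
step 5: #...##.......#
position 1 holds .

.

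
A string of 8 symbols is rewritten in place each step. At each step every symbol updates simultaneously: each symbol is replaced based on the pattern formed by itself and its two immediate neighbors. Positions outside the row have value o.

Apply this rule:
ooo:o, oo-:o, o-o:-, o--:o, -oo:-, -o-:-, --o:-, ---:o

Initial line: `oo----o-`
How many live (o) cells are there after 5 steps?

7

step 1: ooooo---
step 2: ooooooo-
step 3: ooooooo-  (fixed point — unchanged through step 5)
count of o: 7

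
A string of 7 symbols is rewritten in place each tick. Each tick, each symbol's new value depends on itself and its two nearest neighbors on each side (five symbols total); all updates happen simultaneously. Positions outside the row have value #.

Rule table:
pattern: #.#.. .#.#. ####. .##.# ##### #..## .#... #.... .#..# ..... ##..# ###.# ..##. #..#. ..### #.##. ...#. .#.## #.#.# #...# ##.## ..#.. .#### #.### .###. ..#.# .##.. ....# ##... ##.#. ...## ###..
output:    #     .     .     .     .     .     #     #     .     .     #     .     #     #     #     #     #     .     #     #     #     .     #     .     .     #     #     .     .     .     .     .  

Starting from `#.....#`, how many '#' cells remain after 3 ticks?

..#...#
##.##.#
..##.#.
count of #: 3

3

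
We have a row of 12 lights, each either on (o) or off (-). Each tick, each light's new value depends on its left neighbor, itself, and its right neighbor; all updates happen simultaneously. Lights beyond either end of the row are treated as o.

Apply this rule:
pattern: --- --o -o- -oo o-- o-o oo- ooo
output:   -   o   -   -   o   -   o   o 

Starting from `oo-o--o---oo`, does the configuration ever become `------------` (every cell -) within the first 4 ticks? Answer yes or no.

oo--oo-o-o-o
oooo-o------
oooo--o----o
oooooo-o--o-
tick 4 is oooooo-o--o-, still not uniform -

no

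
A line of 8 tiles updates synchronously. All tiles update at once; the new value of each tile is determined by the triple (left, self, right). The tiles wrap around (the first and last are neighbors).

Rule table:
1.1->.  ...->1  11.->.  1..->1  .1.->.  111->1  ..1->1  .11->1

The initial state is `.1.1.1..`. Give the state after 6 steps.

step 1: 1.....11
step 2: .1111111
step 3: .111111.
step 4: 111111.1
step 5: 11111..1
step 6: 1111.111

1111.111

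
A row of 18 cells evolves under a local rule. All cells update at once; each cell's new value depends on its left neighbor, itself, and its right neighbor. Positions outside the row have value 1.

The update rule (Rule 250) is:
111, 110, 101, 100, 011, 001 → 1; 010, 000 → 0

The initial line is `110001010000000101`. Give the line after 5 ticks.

tick 1: 111010101000001011
tick 2: 111101010100010111
tick 3: 111110101010101111
tick 4: 111111010101011111
tick 5: 111111101010111111

111111101010111111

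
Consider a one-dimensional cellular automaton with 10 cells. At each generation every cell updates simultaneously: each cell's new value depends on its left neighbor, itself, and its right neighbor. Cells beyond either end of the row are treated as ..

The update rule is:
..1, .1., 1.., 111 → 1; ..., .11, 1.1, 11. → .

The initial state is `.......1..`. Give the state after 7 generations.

11.11...11

......111.
.....1.1.1
....11.1.1
...1...1.1
..111.11.1
.1.1.....1
11.11...11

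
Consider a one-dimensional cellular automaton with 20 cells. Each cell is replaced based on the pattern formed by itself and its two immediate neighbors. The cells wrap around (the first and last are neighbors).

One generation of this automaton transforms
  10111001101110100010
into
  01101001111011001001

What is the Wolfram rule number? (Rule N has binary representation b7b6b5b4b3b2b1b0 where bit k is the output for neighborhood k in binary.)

position 3: 111 → 0  (bit 7 = 0)
position 4: 110 → 1  (bit 6 = 1)
position 1: 101 → 1  (bit 5 = 1)
position 5: 100 → 0  (bit 4 = 0)
position 2: 011 → 1  (bit 3 = 1)
position 0: 010 → 0  (bit 2 = 0)
position 6: 001 → 0  (bit 1 = 0)
position 16: 000 → 1  (bit 0 = 1)
bits b7..b0 = 01101001 = 105

105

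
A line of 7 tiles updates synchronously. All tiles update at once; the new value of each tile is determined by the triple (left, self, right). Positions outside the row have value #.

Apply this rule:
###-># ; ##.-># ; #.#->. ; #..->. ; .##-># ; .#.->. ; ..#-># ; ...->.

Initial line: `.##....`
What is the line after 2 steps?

step 1: .##...#
step 2: .##..##

.##..##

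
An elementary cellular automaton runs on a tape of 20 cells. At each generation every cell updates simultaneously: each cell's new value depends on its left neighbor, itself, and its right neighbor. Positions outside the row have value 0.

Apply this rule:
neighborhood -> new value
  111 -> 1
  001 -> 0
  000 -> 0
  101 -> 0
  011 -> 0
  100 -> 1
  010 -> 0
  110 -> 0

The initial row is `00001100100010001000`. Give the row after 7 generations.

generation 1: 00000010010001000100
generation 2: 00000001001000100010
generation 3: 00000000100100010001
generation 4: 00000000010010001000
generation 5: 00000000001001000100
generation 6: 00000000000100100010
generation 7: 00000000000010010001

00000000000010010001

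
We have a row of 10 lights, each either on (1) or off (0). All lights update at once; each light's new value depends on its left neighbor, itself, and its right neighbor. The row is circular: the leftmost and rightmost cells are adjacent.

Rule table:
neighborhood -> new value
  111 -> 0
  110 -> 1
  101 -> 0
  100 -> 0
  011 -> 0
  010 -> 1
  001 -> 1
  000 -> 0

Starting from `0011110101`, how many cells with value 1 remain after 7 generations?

0100010101
0100110101
0101010101
0101010101  (fixed point — unchanged through generation 7)
count of 1: 5

5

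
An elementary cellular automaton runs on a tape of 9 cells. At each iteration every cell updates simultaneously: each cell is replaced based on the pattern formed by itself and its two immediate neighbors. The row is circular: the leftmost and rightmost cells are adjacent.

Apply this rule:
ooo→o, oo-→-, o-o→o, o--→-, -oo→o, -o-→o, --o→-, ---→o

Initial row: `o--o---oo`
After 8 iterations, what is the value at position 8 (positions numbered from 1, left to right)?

o

---o-o-oo
-o-ooooo-
-oooooo--
-ooooo--o
ooooo---o
oooo--o-o
ooo---ooo
oo--o-ooo
position 8 holds o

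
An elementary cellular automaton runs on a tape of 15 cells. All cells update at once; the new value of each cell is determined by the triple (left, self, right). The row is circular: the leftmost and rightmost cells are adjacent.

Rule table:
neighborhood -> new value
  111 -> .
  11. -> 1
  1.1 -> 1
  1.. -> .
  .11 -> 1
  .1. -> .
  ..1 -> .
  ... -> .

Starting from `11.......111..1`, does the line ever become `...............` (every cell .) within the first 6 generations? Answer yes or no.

yes

.1.......1.1..1
1.........1....
...............
all cells are . at generation 3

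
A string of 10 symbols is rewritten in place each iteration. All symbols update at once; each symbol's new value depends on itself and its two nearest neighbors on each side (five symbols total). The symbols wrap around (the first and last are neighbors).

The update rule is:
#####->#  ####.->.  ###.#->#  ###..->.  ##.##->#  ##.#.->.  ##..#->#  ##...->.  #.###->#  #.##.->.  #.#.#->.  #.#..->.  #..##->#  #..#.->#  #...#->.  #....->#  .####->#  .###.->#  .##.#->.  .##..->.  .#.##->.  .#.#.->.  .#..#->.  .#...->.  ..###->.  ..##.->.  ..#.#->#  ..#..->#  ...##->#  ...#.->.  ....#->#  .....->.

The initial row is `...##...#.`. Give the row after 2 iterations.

iteration 1: ###.....#.
iteration 2: ##..#.#.#.

##..#.#.#.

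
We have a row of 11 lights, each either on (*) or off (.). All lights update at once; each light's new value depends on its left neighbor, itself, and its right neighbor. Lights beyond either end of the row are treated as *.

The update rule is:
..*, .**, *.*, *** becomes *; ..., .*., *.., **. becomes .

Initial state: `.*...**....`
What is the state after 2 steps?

...**....**

*...**....*
...**....**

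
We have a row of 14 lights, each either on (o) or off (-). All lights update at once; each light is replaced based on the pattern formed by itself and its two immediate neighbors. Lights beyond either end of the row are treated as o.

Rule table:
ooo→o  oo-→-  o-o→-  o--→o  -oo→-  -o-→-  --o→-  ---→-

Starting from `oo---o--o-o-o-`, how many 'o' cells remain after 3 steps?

o-o---o-------
---o---o------
o---o---o-----
count of o: 3

3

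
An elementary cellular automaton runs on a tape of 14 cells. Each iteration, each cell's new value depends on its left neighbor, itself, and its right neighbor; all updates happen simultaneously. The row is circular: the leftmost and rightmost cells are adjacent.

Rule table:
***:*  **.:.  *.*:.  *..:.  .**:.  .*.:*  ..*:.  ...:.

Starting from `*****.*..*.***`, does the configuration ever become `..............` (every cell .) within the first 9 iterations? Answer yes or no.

****..*..*..**
***...*..*...*
**....*..*....
......*..*....
......*..*....  (fixed point — unchanged through iteration 9)
iteration 9 is ......*..*...., still not uniform .

no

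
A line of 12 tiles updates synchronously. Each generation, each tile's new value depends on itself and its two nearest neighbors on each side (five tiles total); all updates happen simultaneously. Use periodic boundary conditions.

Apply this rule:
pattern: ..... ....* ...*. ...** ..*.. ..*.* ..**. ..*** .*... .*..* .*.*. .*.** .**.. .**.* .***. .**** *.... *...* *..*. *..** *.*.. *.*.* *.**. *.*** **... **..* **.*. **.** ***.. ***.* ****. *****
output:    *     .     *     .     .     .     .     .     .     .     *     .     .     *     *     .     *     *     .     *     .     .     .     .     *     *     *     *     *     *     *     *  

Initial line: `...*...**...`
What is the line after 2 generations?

**.....*...*

*.*..*...***
**.....*...*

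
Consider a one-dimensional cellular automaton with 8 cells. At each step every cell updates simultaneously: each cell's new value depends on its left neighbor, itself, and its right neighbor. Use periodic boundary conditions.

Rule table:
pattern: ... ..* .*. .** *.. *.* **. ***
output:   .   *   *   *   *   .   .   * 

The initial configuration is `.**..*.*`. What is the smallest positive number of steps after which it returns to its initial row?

8

step 1: .*.***.*
step 2: .*.**..*
step 3: .*.*.***
step 4: .*.*.**.
step 5: **.*.*.*
step 6: *..*.*.*
step 7: .***.*.*
step 8: .**..*.*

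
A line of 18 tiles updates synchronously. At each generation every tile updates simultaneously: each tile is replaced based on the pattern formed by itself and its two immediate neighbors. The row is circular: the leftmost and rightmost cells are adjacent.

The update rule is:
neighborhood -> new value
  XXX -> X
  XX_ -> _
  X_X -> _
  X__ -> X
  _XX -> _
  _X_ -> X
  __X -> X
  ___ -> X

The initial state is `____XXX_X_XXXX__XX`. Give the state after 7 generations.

XXXX______XXX_XX__

XXXX_X__X__XX_XX__
_XX__XXXXXX_____XX
___XX_XXXX_XXXXX__
XXX____XX___XXX_XX
XX_XXXX__XXX_X___X
X___XX_XX_X__XXXX_
XXXX______XXX_XX__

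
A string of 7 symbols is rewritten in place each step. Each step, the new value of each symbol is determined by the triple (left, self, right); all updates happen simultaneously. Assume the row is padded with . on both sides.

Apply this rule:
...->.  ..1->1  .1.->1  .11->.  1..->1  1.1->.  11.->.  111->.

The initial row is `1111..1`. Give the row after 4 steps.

.1...1.

step 1: ....111
step 2: ...1...
step 3: ..111..
step 4: .1...1.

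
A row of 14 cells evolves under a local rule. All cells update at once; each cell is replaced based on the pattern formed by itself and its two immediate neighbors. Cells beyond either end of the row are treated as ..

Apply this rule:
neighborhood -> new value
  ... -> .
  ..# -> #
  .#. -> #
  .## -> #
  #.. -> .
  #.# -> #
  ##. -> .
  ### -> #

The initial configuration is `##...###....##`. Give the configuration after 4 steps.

#...###....##.
#..###....##..
#.###....##...
####....##....

####....##....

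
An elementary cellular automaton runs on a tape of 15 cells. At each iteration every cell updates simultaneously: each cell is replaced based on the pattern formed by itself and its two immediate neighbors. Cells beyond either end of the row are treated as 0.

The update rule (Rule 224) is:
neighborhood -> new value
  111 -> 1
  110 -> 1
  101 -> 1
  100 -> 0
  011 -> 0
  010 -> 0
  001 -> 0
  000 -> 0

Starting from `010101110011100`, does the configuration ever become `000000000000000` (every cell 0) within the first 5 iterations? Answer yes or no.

001010110001100
000101010000100
000010100000000
000001000000000
000000000000000
all cells are 0 at iteration 5

yes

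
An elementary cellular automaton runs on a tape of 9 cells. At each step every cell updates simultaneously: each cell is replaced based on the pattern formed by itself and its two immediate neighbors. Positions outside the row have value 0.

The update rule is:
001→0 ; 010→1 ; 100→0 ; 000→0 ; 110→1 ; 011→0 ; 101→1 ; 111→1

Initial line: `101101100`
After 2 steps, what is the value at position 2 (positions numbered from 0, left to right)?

110110100
011011100
position 2 holds 1

1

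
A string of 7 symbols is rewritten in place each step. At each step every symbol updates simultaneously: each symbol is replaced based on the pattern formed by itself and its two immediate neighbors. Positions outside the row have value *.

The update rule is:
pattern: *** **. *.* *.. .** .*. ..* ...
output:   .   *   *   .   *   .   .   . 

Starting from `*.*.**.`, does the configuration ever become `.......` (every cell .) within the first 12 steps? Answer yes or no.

yes

**.****
.***...
**.*...
.**....
***....
..*....
.......
all cells are . at step 7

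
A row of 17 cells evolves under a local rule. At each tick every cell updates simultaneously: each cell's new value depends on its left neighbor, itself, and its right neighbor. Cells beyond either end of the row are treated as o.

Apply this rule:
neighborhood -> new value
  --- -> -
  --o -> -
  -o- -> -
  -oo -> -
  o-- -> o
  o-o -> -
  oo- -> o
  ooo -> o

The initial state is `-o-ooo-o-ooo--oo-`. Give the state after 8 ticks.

ooooooo----oo----

----oo----ooo--o-
o----oo----ooo---
oo----oo----ooo--
ooo----oo----ooo-
oooo----oo----oo-
ooooo----oo----o-
oooooo----oo-----
ooooooo----oo----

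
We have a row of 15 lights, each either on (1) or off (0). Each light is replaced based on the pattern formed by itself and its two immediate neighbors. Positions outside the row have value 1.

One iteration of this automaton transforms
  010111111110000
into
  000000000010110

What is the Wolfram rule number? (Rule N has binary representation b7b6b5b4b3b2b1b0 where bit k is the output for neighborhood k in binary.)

65

position 4: 111 → 0  (bit 7 = 0)
position 10: 110 → 1  (bit 6 = 1)
position 0: 101 → 0  (bit 5 = 0)
position 11: 100 → 0  (bit 4 = 0)
position 3: 011 → 0  (bit 3 = 0)
position 1: 010 → 0  (bit 2 = 0)
position 14: 001 → 0  (bit 1 = 0)
position 12: 000 → 1  (bit 0 = 1)
bits b7..b0 = 01000001 = 65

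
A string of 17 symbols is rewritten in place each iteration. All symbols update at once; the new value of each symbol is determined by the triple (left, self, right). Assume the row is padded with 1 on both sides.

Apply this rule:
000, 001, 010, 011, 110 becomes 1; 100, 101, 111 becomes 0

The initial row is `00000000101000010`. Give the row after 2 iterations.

01111111101011110
01000000101010010

01000000101010010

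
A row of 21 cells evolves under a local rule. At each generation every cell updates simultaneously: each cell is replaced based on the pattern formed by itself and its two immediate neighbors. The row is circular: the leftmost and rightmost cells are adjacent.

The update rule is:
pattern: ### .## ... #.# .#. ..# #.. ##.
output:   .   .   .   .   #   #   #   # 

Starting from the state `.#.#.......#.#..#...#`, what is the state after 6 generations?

.#.##.....##.#####.##
.#..##...#.#.....#..#
.###.##.##.##...#####
...#..#..#..##.#....#
#.##########.#.##..##
#..........#.#..###..

#..........#.#..###..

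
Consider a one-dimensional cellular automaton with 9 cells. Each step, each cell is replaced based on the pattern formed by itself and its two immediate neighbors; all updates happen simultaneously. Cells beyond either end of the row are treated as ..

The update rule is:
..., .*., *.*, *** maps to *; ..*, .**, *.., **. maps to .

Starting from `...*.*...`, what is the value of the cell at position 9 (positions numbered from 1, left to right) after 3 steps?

*

step 1: **.***.**
step 2: ..*.*.*..
step 3: *.*****.*
position 9 holds *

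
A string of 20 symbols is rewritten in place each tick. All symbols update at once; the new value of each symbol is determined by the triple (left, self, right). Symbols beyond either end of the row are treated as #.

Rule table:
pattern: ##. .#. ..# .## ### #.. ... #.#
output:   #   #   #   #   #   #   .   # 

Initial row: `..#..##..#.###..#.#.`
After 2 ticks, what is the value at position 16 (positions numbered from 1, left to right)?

tick 1: ####################
tick 2: ####################
position 16 holds #

#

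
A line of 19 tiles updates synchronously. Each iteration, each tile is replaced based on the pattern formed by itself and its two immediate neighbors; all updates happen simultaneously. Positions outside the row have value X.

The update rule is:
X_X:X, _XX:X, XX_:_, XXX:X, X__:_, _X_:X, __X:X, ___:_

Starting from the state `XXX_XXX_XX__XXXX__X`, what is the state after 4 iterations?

XXX_XX__XXXX__XXXXX

XX_XXX_XX__XXXX__XX
X_XXX_XX__XXXX__XXX
_XXX_XX__XXXX__XXXX
XXX_XX__XXXX__XXXXX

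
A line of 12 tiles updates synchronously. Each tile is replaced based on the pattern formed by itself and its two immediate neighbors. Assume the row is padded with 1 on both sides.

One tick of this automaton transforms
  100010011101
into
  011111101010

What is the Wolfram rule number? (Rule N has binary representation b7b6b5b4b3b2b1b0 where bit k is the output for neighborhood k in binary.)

183

position 8: 111 → 1  (bit 7 = 1)
position 0: 110 → 0  (bit 6 = 0)
position 10: 101 → 1  (bit 5 = 1)
position 1: 100 → 1  (bit 4 = 1)
position 7: 011 → 0  (bit 3 = 0)
position 4: 010 → 1  (bit 2 = 1)
position 3: 001 → 1  (bit 1 = 1)
position 2: 000 → 1  (bit 0 = 1)
bits b7..b0 = 10110111 = 183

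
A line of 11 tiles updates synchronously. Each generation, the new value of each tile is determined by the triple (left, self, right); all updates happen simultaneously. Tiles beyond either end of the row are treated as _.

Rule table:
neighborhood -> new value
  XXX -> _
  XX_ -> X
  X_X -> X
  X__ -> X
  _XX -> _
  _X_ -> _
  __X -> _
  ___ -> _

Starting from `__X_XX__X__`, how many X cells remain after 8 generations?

1

___X_XX__X_
____X_XX__X
_____X_XX__
______X_XX_
_______X_XX
________X_X
_________X_
__________X
count of X: 1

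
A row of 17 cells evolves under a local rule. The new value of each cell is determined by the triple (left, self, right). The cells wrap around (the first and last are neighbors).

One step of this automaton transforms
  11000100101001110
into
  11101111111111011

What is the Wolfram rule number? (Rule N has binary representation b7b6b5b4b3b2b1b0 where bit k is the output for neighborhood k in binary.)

position 14: 111 → 0  (bit 7 = 0)
position 1: 110 → 1  (bit 6 = 1)
position 9: 101 → 1  (bit 5 = 1)
position 2: 100 → 1  (bit 4 = 1)
position 0: 011 → 1  (bit 3 = 1)
position 5: 010 → 1  (bit 2 = 1)
position 4: 001 → 1  (bit 1 = 1)
position 3: 000 → 0  (bit 0 = 0)
bits b7..b0 = 01111110 = 126

126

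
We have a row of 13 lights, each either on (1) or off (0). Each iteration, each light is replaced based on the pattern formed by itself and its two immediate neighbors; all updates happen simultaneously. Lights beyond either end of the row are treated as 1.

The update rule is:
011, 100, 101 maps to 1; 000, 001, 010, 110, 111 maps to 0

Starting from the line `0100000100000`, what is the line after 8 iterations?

iteration 1: 1010000010000
iteration 2: 0101000001000
iteration 3: 1010100000100
iteration 4: 0101010000010
iteration 5: 1010101000001
iteration 6: 0101010100001
iteration 7: 1010101010001
iteration 8: 0101010101001

0101010101001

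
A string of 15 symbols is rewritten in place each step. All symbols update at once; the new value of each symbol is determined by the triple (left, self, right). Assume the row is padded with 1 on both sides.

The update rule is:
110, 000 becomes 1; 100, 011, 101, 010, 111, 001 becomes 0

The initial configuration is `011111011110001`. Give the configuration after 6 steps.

010000000001010

step 1: 000001000010100
step 2: 011100011000000
step 3: 000101001011110
step 4: 010000000000010
step 5: 000111111111000
step 6: 010000000001010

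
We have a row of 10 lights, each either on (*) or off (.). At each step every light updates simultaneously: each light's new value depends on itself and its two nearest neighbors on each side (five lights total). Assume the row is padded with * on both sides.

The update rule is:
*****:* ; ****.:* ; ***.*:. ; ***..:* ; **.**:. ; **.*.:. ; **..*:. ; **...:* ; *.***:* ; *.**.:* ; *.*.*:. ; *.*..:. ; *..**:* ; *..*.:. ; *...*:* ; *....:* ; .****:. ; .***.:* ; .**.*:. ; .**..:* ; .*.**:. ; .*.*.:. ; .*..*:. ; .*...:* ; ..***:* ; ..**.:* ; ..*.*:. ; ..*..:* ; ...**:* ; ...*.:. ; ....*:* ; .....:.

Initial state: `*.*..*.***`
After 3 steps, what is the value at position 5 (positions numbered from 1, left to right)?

.......*.*
**...*...*
****.*****
position 5 holds .

.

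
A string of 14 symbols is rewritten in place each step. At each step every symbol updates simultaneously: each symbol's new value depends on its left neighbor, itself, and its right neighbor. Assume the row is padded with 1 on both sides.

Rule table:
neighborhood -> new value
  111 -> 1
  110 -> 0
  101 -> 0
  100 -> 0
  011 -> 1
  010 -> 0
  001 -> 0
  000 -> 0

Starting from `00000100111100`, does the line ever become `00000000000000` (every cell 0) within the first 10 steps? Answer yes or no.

step 1: 00000000111000
step 2: 00000000110000
step 3: 00000000100000
step 4: 00000000000000
all cells are 0 at step 4

yes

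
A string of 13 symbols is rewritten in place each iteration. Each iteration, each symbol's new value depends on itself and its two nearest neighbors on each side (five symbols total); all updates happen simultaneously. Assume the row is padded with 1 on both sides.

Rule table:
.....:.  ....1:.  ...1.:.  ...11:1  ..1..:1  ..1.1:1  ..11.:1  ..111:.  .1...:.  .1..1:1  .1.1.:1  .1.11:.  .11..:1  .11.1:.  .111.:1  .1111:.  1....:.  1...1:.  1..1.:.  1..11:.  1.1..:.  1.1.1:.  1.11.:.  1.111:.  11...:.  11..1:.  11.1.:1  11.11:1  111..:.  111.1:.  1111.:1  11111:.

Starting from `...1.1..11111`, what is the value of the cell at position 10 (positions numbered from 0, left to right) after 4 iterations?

...11.1......
..11.1......1
..1.1......1.
..11.......1.
position 10 holds .

.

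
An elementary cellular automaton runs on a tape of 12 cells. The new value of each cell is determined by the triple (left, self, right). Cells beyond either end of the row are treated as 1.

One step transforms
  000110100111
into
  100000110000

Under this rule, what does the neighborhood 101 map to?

0

At position 5 the neighborhood is 101; the next row has 0 there.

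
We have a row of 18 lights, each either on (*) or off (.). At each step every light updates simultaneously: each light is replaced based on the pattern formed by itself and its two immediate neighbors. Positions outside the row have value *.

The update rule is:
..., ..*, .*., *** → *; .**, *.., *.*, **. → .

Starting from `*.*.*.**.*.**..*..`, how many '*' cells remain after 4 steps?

step 1: ..*.*....*....**.*
step 2: .**.*.****.***....
step 3: ....*..**...*..***
step 4: .****.*...***.*.**
count of *: 11

11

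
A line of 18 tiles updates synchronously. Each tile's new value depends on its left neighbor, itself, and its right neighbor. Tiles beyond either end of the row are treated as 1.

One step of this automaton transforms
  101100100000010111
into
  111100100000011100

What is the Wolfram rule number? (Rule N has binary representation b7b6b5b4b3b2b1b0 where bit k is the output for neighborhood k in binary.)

position 16: 111 → 0  (bit 7 = 0)
position 0: 110 → 1  (bit 6 = 1)
position 1: 101 → 1  (bit 5 = 1)
position 4: 100 → 0  (bit 4 = 0)
position 2: 011 → 1  (bit 3 = 1)
position 6: 010 → 1  (bit 2 = 1)
position 5: 001 → 0  (bit 1 = 0)
position 8: 000 → 0  (bit 0 = 0)
bits b7..b0 = 01101100 = 108

108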